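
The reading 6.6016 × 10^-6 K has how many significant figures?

5

6.6016 × 10^-6: in scientific notation every digit of the coefficient is significant.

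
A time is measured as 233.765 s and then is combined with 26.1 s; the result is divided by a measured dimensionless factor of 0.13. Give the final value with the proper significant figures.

2.0 × 10³ s

233.765 s + 26.1 s = 259.865 s; the sum is limited to 1 decimal place (4 s.f.).
Carrying full precision, 259.865 ÷ 0.13 = 1998.96153846… s; 0.13 has 2 s.f., so the result keeps min(4, 2) = 2 s.f.
Rounded to 2 significant figures: 2.0 × 10³ s.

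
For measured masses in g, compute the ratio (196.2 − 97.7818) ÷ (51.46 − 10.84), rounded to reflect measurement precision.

2.42

196.2 − 97.7818 = 98.4182, limited to 1 d.p. → 3 s.f.; 51.46 − 10.84 = 40.62, limited to 2 d.p. → 4 s.f.
Carrying full precision, 98.4182 ÷ 40.62 = 2.42290004924…; keep min(3, 4) = 3 s.f.
Rounded to 3 significant figures: 2.42.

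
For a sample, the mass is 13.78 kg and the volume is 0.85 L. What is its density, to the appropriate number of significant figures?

density = 13.78 kg ÷ 0.85 L = 16.2117647059… kg/L.
13.78 has 4 significant figures; 0.85 has 2.
Division/multiplication keeps the fewest: 2 significant figures.
Rounded: 16 kg/L.

16 kg/L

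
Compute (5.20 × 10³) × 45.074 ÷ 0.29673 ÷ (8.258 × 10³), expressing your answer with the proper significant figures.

(5.20 × 10³) × 45.074 ÷ 0.29673 ÷ (8.258 × 10³) = 95.6517915792…
Multiplication/division keeps the fewest significant figures: 5.20 × 10³ → 3 s.f., 45.074 → 5 s.f., 0.29673 → 5 s.f., 8.258 × 10³ → 4 s.f.; limit is 3.
Rounded to 3 significant figures: 95.7.

95.7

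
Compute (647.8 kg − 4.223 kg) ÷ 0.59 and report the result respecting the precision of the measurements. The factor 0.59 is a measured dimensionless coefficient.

1.1 × 10³ kg

647.8 kg − 4.223 kg = 643.577 kg; the difference is limited to 1 decimal place (4 s.f.).
Carrying full precision, 643.577 ÷ 0.59 = 1090.80847458… kg; 0.59 has 2 s.f., so the result keeps min(4, 2) = 2 s.f.
Rounded to 2 significant figures: 1.1 × 10³ kg.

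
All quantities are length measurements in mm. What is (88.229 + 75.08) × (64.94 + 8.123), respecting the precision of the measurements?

88.229 + 75.08 = 163.309, limited to 2 d.p. → 5 s.f.; 64.94 + 8.123 = 73.063, limited to 2 d.p. → 4 s.f.
Carrying full precision, 163.309 × 73.063 = 11931.845467; keep min(5, 4) = 4 s.f.
Rounded to 4 significant figures: 1.193 × 10^4 mm².

1.193 × 10^4 mm²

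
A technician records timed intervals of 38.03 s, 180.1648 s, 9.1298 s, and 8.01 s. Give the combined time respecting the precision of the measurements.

235.33 s

38.03 s + 180.1648 s + 9.1298 s + 8.01 s = 235.3346 s.
Addition/subtraction keeps the fewest decimal places: 38.03 → 2 decimal places, 180.1648 → 4 decimal places, 9.1298 → 4 decimal places, 8.01 → 2 decimal places; limit is 2.
Rounded to 2 decimal places: 235.33 s.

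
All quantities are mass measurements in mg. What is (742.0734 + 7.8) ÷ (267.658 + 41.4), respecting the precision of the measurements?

742.0734 + 7.8 = 749.8734, limited to 1 d.p. → 4 s.f.; 267.658 + 41.4 = 309.058, limited to 1 d.p. → 4 s.f.
Carrying full precision, 749.8734 ÷ 309.058 = 2.42631933165…; keep min(4, 4) = 4 s.f.
Rounded to 4 significant figures: 2.426.

2.426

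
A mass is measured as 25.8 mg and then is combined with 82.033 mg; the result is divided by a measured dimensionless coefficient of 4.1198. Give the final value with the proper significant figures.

26.17 mg

25.8 mg + 82.033 mg = 107.833 mg; the sum is limited to 1 decimal place (4 s.f.).
Carrying full precision, 107.833 ÷ 4.1198 = 26.1743288509… mg; 4.1198 has 5 s.f., so the result keeps min(4, 5) = 4 s.f.
Rounded to 4 significant figures: 26.17 mg.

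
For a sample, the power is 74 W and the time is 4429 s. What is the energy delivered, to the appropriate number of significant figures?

energy delivered = 74 W × 4429 s = 327746 J.
74 has 2 significant figures; 4429 has 4.
Division/multiplication keeps the fewest: 2 significant figures.
Rounded: 3.3 × 10^5 J.

3.3 × 10^5 J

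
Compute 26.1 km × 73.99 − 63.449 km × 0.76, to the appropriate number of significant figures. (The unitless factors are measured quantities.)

1.88 × 10³ km

26.1 × 73.99 = 1931.139 → 1.93 × 10³ km (3 s.f., last digit at the 10^1 place).
63.449 × 0.76 = 48.22124 → 48 km (2 s.f., last digit at the 10^0 place).
Difference: 1882.91776 km; keep the coarser place, 10^1.
Result: 1.88 × 10³ km.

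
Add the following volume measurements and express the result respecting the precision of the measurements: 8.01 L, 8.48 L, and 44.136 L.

8.01 L + 8.48 L + 44.136 L = 60.626 L.
Addition/subtraction keeps the fewest decimal places: 8.01 → 2 decimal places, 8.48 → 2 decimal places, 44.136 → 3 decimal places; limit is 2.
Rounded to 2 decimal places: 60.63 L.

60.63 L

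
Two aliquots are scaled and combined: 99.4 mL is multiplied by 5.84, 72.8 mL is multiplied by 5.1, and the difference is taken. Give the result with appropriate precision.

99.4 × 5.84 = 580.496 → 580. mL (3 s.f., last digit at the 10^0 place).
72.8 × 5.1 = 371.28 → 3.7 × 10² mL (2 s.f., last digit at the 10^1 place).
Difference: 209.216 mL; keep the coarser place, 10^1.
Result: 2.1 × 10² mL.

2.1 × 10² mL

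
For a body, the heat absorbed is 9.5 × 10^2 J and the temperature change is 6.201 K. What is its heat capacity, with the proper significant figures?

heat capacity = 9.5 × 10^2 J ÷ 6.201 K = 153.201096597… J/K.
9.5 × 10^2 has 2 significant figures; 6.201 has 4.
Division/multiplication keeps the fewest: 2 significant figures.
Rounded: 1.5 × 10^2 J/K.

1.5 × 10^2 J/K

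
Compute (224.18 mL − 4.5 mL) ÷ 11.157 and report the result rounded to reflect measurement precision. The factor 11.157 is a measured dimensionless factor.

19.69 mL

224.18 mL − 4.5 mL = 219.68 mL; the difference is limited to 1 decimal place (4 s.f.).
Carrying full precision, 219.68 ÷ 11.157 = 19.6898807923… mL; 11.157 has 5 s.f., so the result keeps min(4, 5) = 4 s.f.
Rounded to 4 significant figures: 19.69 mL.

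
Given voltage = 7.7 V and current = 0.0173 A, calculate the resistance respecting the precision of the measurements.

4.5 × 10² Ω

resistance = 7.7 V ÷ 0.0173 A = 445.086705202… Ω.
7.7 has 2 significant figures; 0.0173 has 3.
Division/multiplication keeps the fewest: 2 significant figures.
Rounded: 4.5 × 10² Ω.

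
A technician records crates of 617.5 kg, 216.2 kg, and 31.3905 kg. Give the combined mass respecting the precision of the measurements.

865.1 kg

617.5 kg + 216.2 kg + 31.3905 kg = 865.0905 kg.
Addition/subtraction keeps the fewest decimal places: 617.5 → 1 decimal place, 216.2 → 1 decimal place, 31.3905 → 4 decimal places; limit is 1.
Rounded to 1 decimal place: 865.1 kg.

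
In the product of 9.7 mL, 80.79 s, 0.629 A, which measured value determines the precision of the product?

9.7 mL → 2 s.f.; 80.79 s → 4 s.f.; 0.629 A → 3 s.f.
The fewest is 2 significant figures, from 9.7 mL.

9.7 mL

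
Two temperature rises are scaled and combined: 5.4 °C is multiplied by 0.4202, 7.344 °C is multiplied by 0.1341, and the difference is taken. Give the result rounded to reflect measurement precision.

5.4 × 0.4202 = 2.26908 → 2.3 °C (2 s.f., last digit at the 10^-1 place).
7.344 × 0.1341 = 0.9848304 → 0.9848 °C (4 s.f., last digit at the 10^-4 place).
Difference: 1.2842496 °C; keep the coarser place, 10^-1.
Result: 1.3 °C.

1.3 °C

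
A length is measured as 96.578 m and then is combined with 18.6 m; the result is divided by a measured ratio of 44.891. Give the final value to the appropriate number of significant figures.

2.566 m

96.578 m + 18.6 m = 115.178 m; the sum is limited to 1 decimal place (4 s.f.).
Carrying full precision, 115.178 ÷ 44.891 = 2.56572586933… m; 44.891 has 5 s.f., so the result keeps min(4, 5) = 4 s.f.
Rounded to 4 significant figures: 2.566 m.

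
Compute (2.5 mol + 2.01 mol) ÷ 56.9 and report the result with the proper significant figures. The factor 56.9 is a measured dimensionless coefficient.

0.079 mol

2.5 mol + 2.01 mol = 4.51 mol; the sum is limited to 1 decimal place (2 s.f.).
Carrying full precision, 4.51 ÷ 56.9 = 0.0792618629174… mol; 56.9 has 3 s.f., so the result keeps min(2, 3) = 2 s.f.
Rounded to 2 significant figures: 0.079 mol.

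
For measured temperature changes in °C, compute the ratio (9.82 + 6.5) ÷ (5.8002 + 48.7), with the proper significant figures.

9.82 + 6.5 = 16.32, limited to 1 d.p. → 3 s.f.; 5.8002 + 48.7 = 54.5002, limited to 1 d.p. → 3 s.f.
Carrying full precision, 16.32 ÷ 54.5002 = 0.299448442391…; keep min(3, 3) = 3 s.f.
Rounded to 3 significant figures: 0.299.

0.299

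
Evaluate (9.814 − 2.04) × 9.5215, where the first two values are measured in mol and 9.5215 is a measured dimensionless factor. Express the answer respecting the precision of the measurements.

74.0 mol

9.814 mol − 2.04 mol = 7.774 mol; the difference is limited to 2 decimal places (3 s.f.).
Carrying full precision, 7.774 × 9.5215 = 74.020141 mol; 9.5215 has 5 s.f., so the result keeps min(3, 5) = 3 s.f.
Rounded to 3 significant figures: 74.0 mol.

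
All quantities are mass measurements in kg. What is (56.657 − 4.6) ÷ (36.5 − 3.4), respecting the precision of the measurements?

1.57

56.657 − 4.6 = 52.057, limited to 1 d.p. → 3 s.f.; 36.5 − 3.4 = 33.1, limited to 1 d.p. → 3 s.f.
Carrying full precision, 52.057 ÷ 33.1 = 1.57271903323…; keep min(3, 3) = 3 s.f.
Rounded to 3 significant figures: 1.57.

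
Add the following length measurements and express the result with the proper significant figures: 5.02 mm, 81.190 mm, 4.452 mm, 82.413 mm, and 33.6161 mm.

5.02 mm + 81.190 mm + 4.452 mm + 82.413 mm + 33.6161 mm = 206.6911 mm.
Addition/subtraction keeps the fewest decimal places: 5.02 → 2 decimal places, 81.190 → 3 decimal places, 4.452 → 3 decimal places, 82.413 → 3 decimal places, 33.6161 → 4 decimal places; limit is 2.
Rounded to 2 decimal places: 2.0669 × 10^2 mm.

2.0669 × 10^2 mm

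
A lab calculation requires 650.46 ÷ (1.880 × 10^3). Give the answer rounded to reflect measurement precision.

0.3460

650.46 ÷ (1.880 × 10^3) = 0.345989361702…
Multiplication/division keeps the fewest significant figures: 650.46 → 5 s.f., 1.880 × 10^3 → 4 s.f.; limit is 4.
Rounded to 4 significant figures: 0.3460.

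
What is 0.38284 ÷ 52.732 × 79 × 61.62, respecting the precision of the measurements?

0.38284 ÷ 52.732 × 79 × 61.62 = 35.3420591519…
Multiplication/division keeps the fewest significant figures: 0.38284 → 5 s.f., 52.732 → 5 s.f., 79 → 2 s.f., 61.62 → 4 s.f.; limit is 2.
Rounded to 2 significant figures: 35.

35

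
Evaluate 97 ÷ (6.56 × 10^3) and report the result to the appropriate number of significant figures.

0.015

97 ÷ (6.56 × 10^3) = 0.0147865853659…
Multiplication/division keeps the fewest significant figures: 97 → 2 s.f., 6.56 × 10^3 → 3 s.f.; limit is 2.
Rounded to 2 significant figures: 0.015.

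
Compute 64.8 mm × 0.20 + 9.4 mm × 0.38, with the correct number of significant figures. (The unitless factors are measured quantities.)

64.8 × 0.20 = 12.96 → 13 mm (2 s.f., last digit at the 10^0 place).
9.4 × 0.38 = 3.572 → 3.6 mm (2 s.f., last digit at the 10^-1 place).
Sum: 16.532 mm; keep the coarser place, 10^0.
Result: 17 mm.

17 mm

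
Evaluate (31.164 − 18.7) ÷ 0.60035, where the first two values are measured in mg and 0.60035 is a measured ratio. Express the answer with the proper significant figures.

20.8 mg

31.164 mg − 18.7 mg = 12.464 mg; the difference is limited to 1 decimal place (3 s.f.).
Carrying full precision, 12.464 ÷ 0.60035 = 20.7612226201… mg; 0.60035 has 5 s.f., so the result keeps min(3, 5) = 3 s.f.
Rounded to 3 significant figures: 20.8 mg.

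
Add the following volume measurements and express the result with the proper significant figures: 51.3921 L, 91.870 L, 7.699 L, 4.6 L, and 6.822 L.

51.3921 L + 91.870 L + 7.699 L + 4.6 L + 6.822 L = 162.3831 L.
Addition/subtraction keeps the fewest decimal places: 51.3921 → 4 decimal places, 91.870 → 3 decimal places, 7.699 → 3 decimal places, 4.6 → 1 decimal place, 6.822 → 3 decimal places; limit is 1.
Rounded to 1 decimal place: 162.4 L.

162.4 L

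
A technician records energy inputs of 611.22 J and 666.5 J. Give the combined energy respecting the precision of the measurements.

611.22 J + 666.5 J = 1277.72 J.
Addition/subtraction keeps the fewest decimal places: 611.22 → 2 decimal places, 666.5 → 1 decimal place; limit is 1.
Rounded to 1 decimal place: 1277.7 J.

1277.7 J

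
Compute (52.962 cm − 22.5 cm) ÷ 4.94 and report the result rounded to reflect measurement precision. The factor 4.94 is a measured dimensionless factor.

52.962 cm − 22.5 cm = 30.462 cm; the difference is limited to 1 decimal place (3 s.f.).
Carrying full precision, 30.462 ÷ 4.94 = 6.16639676113… cm; 4.94 has 3 s.f., so the result keeps min(3, 3) = 3 s.f.
Rounded to 3 significant figures: 6.17 cm.

6.17 cm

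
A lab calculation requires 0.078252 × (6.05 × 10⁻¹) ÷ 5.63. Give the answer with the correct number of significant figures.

0.078252 × (6.05 × 10⁻¹) ÷ 5.63 = 0.00840896269982…
Multiplication/division keeps the fewest significant figures: 0.078252 → 5 s.f., 6.05 × 10⁻¹ → 3 s.f., 5.63 → 3 s.f.; limit is 3.
Rounded to 3 significant figures: 0.00841.

0.00841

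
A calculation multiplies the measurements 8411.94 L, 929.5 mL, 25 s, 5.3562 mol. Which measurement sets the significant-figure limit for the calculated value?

25 s

8411.94 L → 6 s.f.; 929.5 mL → 4 s.f.; 25 s → 2 s.f.; 5.3562 mol → 5 s.f.
The fewest is 2 significant figures, from 25 s.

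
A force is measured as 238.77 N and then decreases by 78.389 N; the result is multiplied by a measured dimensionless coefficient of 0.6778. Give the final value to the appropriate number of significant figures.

108.7 N

238.77 N − 78.389 N = 160.381 N; the difference is limited to 2 decimal places (5 s.f.).
Carrying full precision, 160.381 × 0.6778 = 108.7062418 N; 0.6778 has 4 s.f., so the result keeps min(5, 4) = 4 s.f.
Rounded to 4 significant figures: 108.7 N.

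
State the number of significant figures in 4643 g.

4643: every digit is nonzero and significant.

4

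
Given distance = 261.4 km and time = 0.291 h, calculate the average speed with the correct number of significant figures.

average speed = 261.4 km ÷ 0.291 h = 898.281786942… km/h.
261.4 has 4 significant figures; 0.291 has 3.
Division/multiplication keeps the fewest: 3 significant figures.
Rounded: 898 km/h.

898 km/h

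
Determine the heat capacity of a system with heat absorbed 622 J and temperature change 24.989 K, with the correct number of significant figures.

24.9 J/K

heat capacity = 622 J ÷ 24.989 K = 24.8909520189… J/K.
622 has 3 significant figures; 24.989 has 5.
Division/multiplication keeps the fewest: 3 significant figures.
Rounded: 24.9 J/K.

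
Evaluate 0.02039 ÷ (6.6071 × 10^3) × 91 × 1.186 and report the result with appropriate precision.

3.3 × 10^-4

0.02039 ÷ (6.6071 × 10^3) × 91 × 1.186 = 0.000333067630277…
Multiplication/division keeps the fewest significant figures: 0.02039 → 4 s.f., 6.6071 × 10^3 → 5 s.f., 91 → 2 s.f., 1.186 → 4 s.f.; limit is 2.
Rounded to 2 significant figures: 3.3 × 10^-4.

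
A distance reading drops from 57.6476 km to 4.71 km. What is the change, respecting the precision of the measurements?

57.6476 km − 4.71 km = 52.9376 km.
Addition/subtraction keeps the fewest decimal places: 57.6476 → 4 decimal places, 4.71 → 2 decimal places; limit is 2.
Rounded to 2 decimal places: 52.94 km.

52.94 km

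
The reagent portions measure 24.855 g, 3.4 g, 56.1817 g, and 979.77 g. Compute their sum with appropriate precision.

1064.2 g

24.855 g + 3.4 g + 56.1817 g + 979.77 g = 1064.2067 g.
Addition/subtraction keeps the fewest decimal places: 24.855 → 3 decimal places, 3.4 → 1 decimal place, 56.1817 → 4 decimal places, 979.77 → 2 decimal places; limit is 1.
Rounded to 1 decimal place: 1064.2 g.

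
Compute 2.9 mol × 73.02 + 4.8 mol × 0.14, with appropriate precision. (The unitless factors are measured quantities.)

2.1 × 10² mol

2.9 × 73.02 = 211.758 → 2.1 × 10² mol (2 s.f., last digit at the 10^1 place).
4.8 × 0.14 = 0.672 → 0.67 mol (2 s.f., last digit at the 10^-2 place).
Sum: 212.43 mol; keep the coarser place, 10^1.
Result: 2.1 × 10² mol.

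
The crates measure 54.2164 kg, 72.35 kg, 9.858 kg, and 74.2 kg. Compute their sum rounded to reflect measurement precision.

54.2164 kg + 72.35 kg + 9.858 kg + 74.2 kg = 210.6244 kg.
Addition/subtraction keeps the fewest decimal places: 54.2164 → 4 decimal places, 72.35 → 2 decimal places, 9.858 → 3 decimal places, 74.2 → 1 decimal place; limit is 1.
Rounded to 1 decimal place: 210.6 kg.

210.6 kg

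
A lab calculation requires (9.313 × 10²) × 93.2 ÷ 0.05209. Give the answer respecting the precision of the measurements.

(9.313 × 10²) × 93.2 ÷ 0.05209 = 1666292.1866…
Multiplication/division keeps the fewest significant figures: 9.313 × 10² → 4 s.f., 93.2 → 3 s.f., 0.05209 → 4 s.f.; limit is 3.
Rounded to 3 significant figures: 1.67 × 10⁶.

1.67 × 10⁶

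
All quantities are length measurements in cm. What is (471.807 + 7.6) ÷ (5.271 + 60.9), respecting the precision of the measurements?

471.807 + 7.6 = 479.407, limited to 1 d.p. → 4 s.f.; 5.271 + 60.9 = 66.171, limited to 1 d.p. → 3 s.f.
Carrying full precision, 479.407 ÷ 66.171 = 7.24497136208…; keep min(4, 3) = 3 s.f.
Rounded to 3 significant figures: 7.24.

7.24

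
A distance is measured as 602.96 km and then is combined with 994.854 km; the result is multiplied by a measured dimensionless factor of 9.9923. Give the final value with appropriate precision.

602.96 km + 994.854 km = 1597.814 km; the sum is limited to 2 decimal places (6 s.f.).
Carrying full precision, 1597.814 × 9.9923 = 15965.8368322 km; 9.9923 has 5 s.f., so the result keeps min(6, 5) = 5 s.f.
Rounded to 5 significant figures: 15966 km.

15966 km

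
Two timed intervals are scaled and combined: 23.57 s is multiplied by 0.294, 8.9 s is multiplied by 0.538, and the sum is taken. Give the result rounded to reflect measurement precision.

11.7 s

23.57 × 0.294 = 6.92958 → 6.93 s (3 s.f., last digit at the 10^-2 place).
8.9 × 0.538 = 4.7882 → 4.8 s (2 s.f., last digit at the 10^-1 place).
Sum: 11.71778 s; keep the coarser place, 10^-1.
Result: 11.7 s.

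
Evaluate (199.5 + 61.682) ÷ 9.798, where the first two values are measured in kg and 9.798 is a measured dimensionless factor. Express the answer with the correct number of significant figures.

199.5 kg + 61.682 kg = 261.182 kg; the sum is limited to 1 decimal place (4 s.f.).
Carrying full precision, 261.182 ÷ 9.798 = 26.6566646254… kg; 9.798 has 4 s.f., so the result keeps min(4, 4) = 4 s.f.
Rounded to 4 significant figures: 26.66 kg.

26.66 kg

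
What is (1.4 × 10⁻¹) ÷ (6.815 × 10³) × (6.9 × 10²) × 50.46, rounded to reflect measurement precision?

0.72

(1.4 × 10⁻¹) ÷ (6.815 × 10³) × (6.9 × 10²) × 50.46 = 0.71525106383…
Multiplication/division keeps the fewest significant figures: 1.4 × 10⁻¹ → 2 s.f., 6.815 × 10³ → 4 s.f., 6.9 × 10² → 2 s.f., 50.46 → 4 s.f.; limit is 2.
Rounded to 2 significant figures: 0.72.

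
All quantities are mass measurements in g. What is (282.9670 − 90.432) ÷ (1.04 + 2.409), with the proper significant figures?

282.9670 − 90.432 = 192.5350, limited to 3 d.p. → 6 s.f.; 1.04 + 2.409 = 3.449, limited to 2 d.p. → 3 s.f.
Carrying full precision, 192.5350 ÷ 3.449 = 55.8234270803…; keep min(6, 3) = 3 s.f.
Rounded to 3 significant figures: 55.8.

55.8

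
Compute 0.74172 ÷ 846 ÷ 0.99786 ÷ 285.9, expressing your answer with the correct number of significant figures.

0.74172 ÷ 846 ÷ 0.99786 ÷ 285.9 = 0.00000307316485068…
Multiplication/division keeps the fewest significant figures: 0.74172 → 5 s.f., 846 → 3 s.f., 0.99786 → 5 s.f., 285.9 → 4 s.f.; limit is 3.
Rounded to 3 significant figures: 3.07 × 10^-6.

3.07 × 10^-6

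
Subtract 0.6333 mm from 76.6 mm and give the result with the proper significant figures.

76.6 mm − 0.6333 mm = 75.9667 mm.
Addition/subtraction keeps the fewest decimal places: 76.6 → 1 decimal place, 0.6333 → 4 decimal places; limit is 1.
Rounded to 1 decimal place: 76.0 mm.

76.0 mm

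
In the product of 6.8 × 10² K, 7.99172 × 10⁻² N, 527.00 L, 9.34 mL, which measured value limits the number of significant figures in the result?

6.8 × 10² K

6.8 × 10² K → 2 s.f.; 7.99172 × 10⁻² N → 6 s.f.; 527.00 L → 5 s.f.; 9.34 mL → 3 s.f.
The fewest is 2 significant figures, from 6.8 × 10² K.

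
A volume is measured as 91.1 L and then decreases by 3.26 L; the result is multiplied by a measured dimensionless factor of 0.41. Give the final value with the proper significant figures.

36 L

91.1 L − 3.26 L = 87.84 L; the difference is limited to 1 decimal place (3 s.f.).
Carrying full precision, 87.84 × 0.41 = 36.0144 L; 0.41 has 2 s.f., so the result keeps min(3, 2) = 2 s.f.
Rounded to 2 significant figures: 36 L.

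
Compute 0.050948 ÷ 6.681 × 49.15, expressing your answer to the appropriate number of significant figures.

0.050948 ÷ 6.681 × 49.15 = 0.374808292172…
Multiplication/division keeps the fewest significant figures: 0.050948 → 5 s.f., 6.681 → 4 s.f., 49.15 → 4 s.f.; limit is 4.
Rounded to 4 significant figures: 0.3748.

0.3748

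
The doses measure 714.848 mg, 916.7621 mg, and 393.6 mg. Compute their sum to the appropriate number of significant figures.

2025.2 mg

714.848 mg + 916.7621 mg + 393.6 mg = 2025.2101 mg.
Addition/subtraction keeps the fewest decimal places: 714.848 → 3 decimal places, 916.7621 → 4 decimal places, 393.6 → 1 decimal place; limit is 1.
Rounded to 1 decimal place: 2025.2 mg.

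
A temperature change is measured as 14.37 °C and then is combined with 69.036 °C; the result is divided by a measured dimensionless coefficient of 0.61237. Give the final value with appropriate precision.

136.2 °C

14.37 °C + 69.036 °C = 83.406 °C; the sum is limited to 2 decimal places (4 s.f.).
Carrying full precision, 83.406 ÷ 0.61237 = 136.201969398… °C; 0.61237 has 5 s.f., so the result keeps min(4, 5) = 4 s.f.
Rounded to 4 significant figures: 136.2 °C.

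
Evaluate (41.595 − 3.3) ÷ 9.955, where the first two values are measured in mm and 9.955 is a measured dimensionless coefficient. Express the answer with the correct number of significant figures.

3.85 mm

41.595 mm − 3.3 mm = 38.295 mm; the difference is limited to 1 decimal place (3 s.f.).
Carrying full precision, 38.295 ÷ 9.955 = 3.84681064792… mm; 9.955 has 4 s.f., so the result keeps min(3, 4) = 3 s.f.
Rounded to 3 significant figures: 3.85 mm.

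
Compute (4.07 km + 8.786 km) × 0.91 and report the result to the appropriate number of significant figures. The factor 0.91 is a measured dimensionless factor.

12 km

4.07 km + 8.786 km = 12.856 km; the sum is limited to 2 decimal places (4 s.f.).
Carrying full precision, 12.856 × 0.91 = 11.69896 km; 0.91 has 2 s.f., so the result keeps min(4, 2) = 2 s.f.
Rounded to 2 significant figures: 12 km.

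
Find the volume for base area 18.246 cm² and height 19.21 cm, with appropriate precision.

volume = 18.246 cm² × 19.21 cm = 350.50566 cm³.
18.246 has 5 significant figures; 19.21 has 4.
Division/multiplication keeps the fewest: 4 significant figures.
Rounded: 350.5 cm³.

350.5 cm³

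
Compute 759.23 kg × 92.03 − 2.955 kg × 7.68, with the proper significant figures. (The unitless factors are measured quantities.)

6.985 × 10⁴ kg

759.23 × 92.03 = 69871.9369 → 6.987 × 10⁴ kg (4 s.f., last digit at the 10^1 place).
2.955 × 7.68 = 22.6944 → 22.7 kg (3 s.f., last digit at the 10^-1 place).
Difference: 69849.2425 kg; keep the coarser place, 10^1.
Result: 6.985 × 10⁴ kg.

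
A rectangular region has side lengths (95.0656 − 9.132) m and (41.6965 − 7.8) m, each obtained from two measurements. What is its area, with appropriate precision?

2.91 × 10³ m²

95.0656 − 9.132 = 85.9336, limited to 3 d.p. → 5 s.f.; 41.6965 − 7.8 = 33.8965, limited to 1 d.p. → 3 s.f.
Carrying full precision, 85.9336 × 33.8965 = 2912.8482724; keep min(5, 3) = 3 s.f.
Rounded to 3 significant figures: 2.91 × 10³ m².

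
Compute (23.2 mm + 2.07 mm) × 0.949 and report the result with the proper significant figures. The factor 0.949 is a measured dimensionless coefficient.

23.2 mm + 2.07 mm = 25.27 mm; the sum is limited to 1 decimal place (3 s.f.).
Carrying full precision, 25.27 × 0.949 = 23.98123 mm; 0.949 has 3 s.f., so the result keeps min(3, 3) = 3 s.f.
Rounded to 3 significant figures: 24.0 mm.

24.0 mm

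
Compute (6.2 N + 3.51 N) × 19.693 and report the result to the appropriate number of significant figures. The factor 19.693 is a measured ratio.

1.9 × 10^2 N

6.2 N + 3.51 N = 9.71 N; the sum is limited to 1 decimal place (2 s.f.).
Carrying full precision, 9.71 × 19.693 = 191.21903 N; 19.693 has 5 s.f., so the result keeps min(2, 5) = 2 s.f.
Rounded to 2 significant figures: 1.9 × 10^2 N.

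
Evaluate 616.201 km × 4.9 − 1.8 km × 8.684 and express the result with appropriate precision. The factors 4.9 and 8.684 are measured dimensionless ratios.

3.0 × 10³ km

616.201 × 4.9 = 3019.3849 → 3.0 × 10³ km (2 s.f., last digit at the 10^2 place).
1.8 × 8.684 = 15.6312 → 16 km (2 s.f., last digit at the 10^0 place).
Difference: 3003.7537 km; keep the coarser place, 10^2.
Result: 3.0 × 10³ km.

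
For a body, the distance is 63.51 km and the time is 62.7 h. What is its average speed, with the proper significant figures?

1.01 km/h

average speed = 63.51 km ÷ 62.7 h = 1.01291866029… km/h.
63.51 has 4 significant figures; 62.7 has 3.
Division/multiplication keeps the fewest: 3 significant figures.
Rounded: 1.01 km/h.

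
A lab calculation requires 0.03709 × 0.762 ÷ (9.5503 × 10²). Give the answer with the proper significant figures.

0.03709 × 0.762 ÷ (9.5503 × 10²) = 0.0000295933949719…
Multiplication/division keeps the fewest significant figures: 0.03709 → 4 s.f., 0.762 → 3 s.f., 9.5503 × 10² → 5 s.f.; limit is 3.
Rounded to 3 significant figures: 2.96 × 10⁻⁵.

2.96 × 10⁻⁵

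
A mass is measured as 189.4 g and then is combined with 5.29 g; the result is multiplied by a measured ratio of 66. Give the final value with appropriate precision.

189.4 g + 5.29 g = 194.69 g; the sum is limited to 1 decimal place (4 s.f.).
Carrying full precision, 194.69 × 66 = 12849.54 g; 66 has 2 s.f., so the result keeps min(4, 2) = 2 s.f.
Rounded to 2 significant figures: 1.3 × 10^4 g.

1.3 × 10^4 g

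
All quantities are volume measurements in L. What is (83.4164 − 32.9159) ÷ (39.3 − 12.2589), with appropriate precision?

83.4164 − 32.9159 = 50.5005, limited to 4 d.p. → 6 s.f.; 39.3 − 12.2589 = 27.0411, limited to 1 d.p. → 3 s.f.
Carrying full precision, 50.5005 ÷ 27.0411 = 1.86754606876…; keep min(6, 3) = 3 s.f.
Rounded to 3 significant figures: 1.87.

1.87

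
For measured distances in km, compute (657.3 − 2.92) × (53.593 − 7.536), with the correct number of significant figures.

657.3 − 2.92 = 654.38, limited to 1 d.p. → 4 s.f.; 53.593 − 7.536 = 46.057, limited to 3 d.p. → 5 s.f.
Carrying full precision, 654.38 × 46.057 = 30138.77966; keep min(4, 5) = 4 s.f.
Rounded to 4 significant figures: 3.014 × 10⁴ km².

3.014 × 10⁴ km²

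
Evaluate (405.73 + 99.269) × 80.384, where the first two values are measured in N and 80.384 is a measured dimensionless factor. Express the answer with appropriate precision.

40594 N

405.73 N + 99.269 N = 504.999 N; the sum is limited to 2 decimal places (5 s.f.).
Carrying full precision, 504.999 × 80.384 = 40593.839616 N; 80.384 has 5 s.f., so the result keeps min(5, 5) = 5 s.f.
Rounded to 5 significant figures: 40594 N.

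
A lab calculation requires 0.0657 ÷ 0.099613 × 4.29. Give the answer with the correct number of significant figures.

0.0657 ÷ 0.099613 × 4.29 = 2.82948008794…
Multiplication/division keeps the fewest significant figures: 0.0657 → 3 s.f., 0.099613 → 5 s.f., 4.29 → 3 s.f.; limit is 3.
Rounded to 3 significant figures: 2.83.

2.83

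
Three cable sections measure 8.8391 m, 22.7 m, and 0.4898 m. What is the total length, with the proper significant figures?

8.8391 m + 22.7 m + 0.4898 m = 32.0289 m.
Addition/subtraction keeps the fewest decimal places: 8.8391 → 4 decimal places, 22.7 → 1 decimal place, 0.4898 → 4 decimal places; limit is 1.
Rounded to 1 decimal place: 32.0 m.

32.0 m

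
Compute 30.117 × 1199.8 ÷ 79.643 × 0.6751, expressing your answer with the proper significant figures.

30.117 × 1199.8 ÷ 79.643 × 0.6751 = 306.29581561…
Multiplication/division keeps the fewest significant figures: 30.117 → 5 s.f., 1199.8 → 5 s.f., 79.643 → 5 s.f., 0.6751 → 4 s.f.; limit is 4.
Rounded to 4 significant figures: 306.3.

306.3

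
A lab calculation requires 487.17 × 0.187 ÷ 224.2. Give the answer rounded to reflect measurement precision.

487.17 × 0.187 ÷ 224.2 = 0.406337154326…
Multiplication/division keeps the fewest significant figures: 487.17 → 5 s.f., 0.187 → 3 s.f., 224.2 → 4 s.f.; limit is 3.
Rounded to 3 significant figures: 0.406.

0.406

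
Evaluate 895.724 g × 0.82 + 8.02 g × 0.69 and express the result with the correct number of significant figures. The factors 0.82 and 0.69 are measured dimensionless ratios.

7.4 × 10^2 g

895.724 × 0.82 = 734.49368 → 7.3 × 10^2 g (2 s.f., last digit at the 10^1 place).
8.02 × 0.69 = 5.5338 → 5.5 g (2 s.f., last digit at the 10^-1 place).
Sum: 740.02748 g; keep the coarser place, 10^1.
Result: 7.4 × 10^2 g.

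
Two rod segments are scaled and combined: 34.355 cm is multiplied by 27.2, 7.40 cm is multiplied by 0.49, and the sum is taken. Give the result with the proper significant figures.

938 cm

34.355 × 27.2 = 934.456 → 934 cm (3 s.f., last digit at the 10^0 place).
7.40 × 0.49 = 3.626 → 3.6 cm (2 s.f., last digit at the 10^-1 place).
Sum: 938.082 cm; keep the coarser place, 10^0.
Result: 938 cm.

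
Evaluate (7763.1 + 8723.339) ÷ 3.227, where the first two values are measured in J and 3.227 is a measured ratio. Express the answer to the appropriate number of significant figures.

5109 J

7763.1 J + 8723.339 J = 16486.439 J; the sum is limited to 1 decimal place (6 s.f.).
Carrying full precision, 16486.439 ÷ 3.227 = 5108.90579486… J; 3.227 has 4 s.f., so the result keeps min(6, 4) = 4 s.f.
Rounded to 4 significant figures: 5109 J.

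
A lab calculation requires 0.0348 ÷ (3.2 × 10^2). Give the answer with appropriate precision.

1.1 × 10^-4

0.0348 ÷ (3.2 × 10^2) = 0.00010875
Multiplication/division keeps the fewest significant figures: 0.0348 → 3 s.f., 3.2 × 10^2 → 2 s.f.; limit is 2.
Rounded to 2 significant figures: 1.1 × 10^-4.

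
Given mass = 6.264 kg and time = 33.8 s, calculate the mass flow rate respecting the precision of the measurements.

mass flow rate = 6.264 kg ÷ 33.8 s = 0.185325443787… kg/s.
6.264 has 4 significant figures; 33.8 has 3.
Division/multiplication keeps the fewest: 3 significant figures.
Rounded: 1.85 × 10^-1 kg/s.

1.85 × 10^-1 kg/s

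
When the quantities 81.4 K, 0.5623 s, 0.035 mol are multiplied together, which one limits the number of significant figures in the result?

81.4 K → 3 s.f.; 0.5623 s → 4 s.f.; 0.035 mol → 2 s.f.
The fewest is 2 significant figures, from 0.035 mol.

0.035 mol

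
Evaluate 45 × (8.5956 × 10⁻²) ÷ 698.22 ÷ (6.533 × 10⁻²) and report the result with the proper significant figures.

45 × (8.5956 × 10⁻²) ÷ 698.22 ÷ (6.533 × 10⁻²) = 0.0847976404876…
Multiplication/division keeps the fewest significant figures: 45 → 2 s.f., 8.5956 × 10⁻² → 5 s.f., 698.22 → 5 s.f., 6.533 × 10⁻² → 4 s.f.; limit is 2.
Rounded to 2 significant figures: 0.085.

0.085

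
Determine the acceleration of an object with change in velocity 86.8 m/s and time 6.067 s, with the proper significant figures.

14.3 m/s²

acceleration = 86.8 m/s ÷ 6.067 s = 14.3069062139… m/s².
86.8 has 3 significant figures; 6.067 has 4.
Division/multiplication keeps the fewest: 3 significant figures.
Rounded: 14.3 m/s².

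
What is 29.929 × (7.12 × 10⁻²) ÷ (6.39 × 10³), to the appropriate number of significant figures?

3.33 × 10⁻⁴

29.929 × (7.12 × 10⁻²) ÷ (6.39 × 10³) = 0.000333481189358…
Multiplication/division keeps the fewest significant figures: 29.929 → 5 s.f., 7.12 × 10⁻² → 3 s.f., 6.39 × 10³ → 3 s.f.; limit is 3.
Rounded to 3 significant figures: 3.33 × 10⁻⁴.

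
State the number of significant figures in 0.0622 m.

3

0.0622: leading zeros are not significant.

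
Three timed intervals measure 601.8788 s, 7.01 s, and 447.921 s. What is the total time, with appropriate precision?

601.8788 s + 7.01 s + 447.921 s = 1056.8098 s.
Addition/subtraction keeps the fewest decimal places: 601.8788 → 4 decimal places, 7.01 → 2 decimal places, 447.921 → 3 decimal places; limit is 2.
Rounded to 2 decimal places: 1056.81 s.

1056.81 s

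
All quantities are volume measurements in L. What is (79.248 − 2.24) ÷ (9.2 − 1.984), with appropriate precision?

11

79.248 − 2.24 = 77.008, limited to 2 d.p. → 4 s.f.; 9.2 − 1.984 = 7.216, limited to 1 d.p. → 2 s.f.
Carrying full precision, 77.008 ÷ 7.216 = 10.6718403548…; keep min(4, 2) = 2 s.f.
Rounded to 2 significant figures: 11.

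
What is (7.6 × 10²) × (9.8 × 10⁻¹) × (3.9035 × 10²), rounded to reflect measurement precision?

(7.6 × 10²) × (9.8 × 10⁻¹) × (3.9035 × 10²) = 290732.68
Multiplication/division keeps the fewest significant figures: 7.6 × 10² → 2 s.f., 9.8 × 10⁻¹ → 2 s.f., 3.9035 × 10² → 5 s.f.; limit is 2.
Rounded to 2 significant figures: 2.9 × 10⁵.

2.9 × 10⁵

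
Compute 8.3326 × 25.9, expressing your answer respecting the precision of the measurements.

216

8.3326 × 25.9 = 215.81434
Multiplication/division keeps the fewest significant figures: 8.3326 → 5 s.f., 25.9 → 3 s.f.; limit is 3.
Rounded to 3 significant figures: 216.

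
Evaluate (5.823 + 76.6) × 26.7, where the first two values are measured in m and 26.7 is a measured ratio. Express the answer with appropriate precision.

2.20 × 10^3 m

5.823 m + 76.6 m = 82.423 m; the sum is limited to 1 decimal place (3 s.f.).
Carrying full precision, 82.423 × 26.7 = 2200.6941 m; 26.7 has 3 s.f., so the result keeps min(3, 3) = 3 s.f.
Rounded to 3 significant figures: 2.20 × 10^3 m.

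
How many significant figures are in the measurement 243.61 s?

5

243.61: every digit is nonzero and significant.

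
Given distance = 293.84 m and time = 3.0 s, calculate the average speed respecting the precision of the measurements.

98 m/s

average speed = 293.84 m ÷ 3.0 s = 97.9466666667… m/s.
293.84 has 5 significant figures; 3.0 has 2.
Division/multiplication keeps the fewest: 2 significant figures.
Rounded: 98 m/s.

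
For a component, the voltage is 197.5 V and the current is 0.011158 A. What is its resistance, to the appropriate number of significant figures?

1.770 × 10⁴ Ω

resistance = 197.5 V ÷ 0.011158 A = 17700.3047141… Ω.
197.5 has 4 significant figures; 0.011158 has 5.
Division/multiplication keeps the fewest: 4 significant figures.
Rounded: 1.770 × 10⁴ Ω.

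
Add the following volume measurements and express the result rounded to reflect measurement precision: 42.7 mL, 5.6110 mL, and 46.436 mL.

94.7 mL

42.7 mL + 5.6110 mL + 46.436 mL = 94.7470 mL.
Addition/subtraction keeps the fewest decimal places: 42.7 → 1 decimal place, 5.6110 → 4 decimal places, 46.436 → 3 decimal places; limit is 1.
Rounded to 1 decimal place: 94.7 mL.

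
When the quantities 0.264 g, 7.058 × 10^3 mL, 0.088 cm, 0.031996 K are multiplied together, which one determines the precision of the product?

0.088 cm

0.264 g → 3 s.f.; 7.058 × 10^3 mL → 4 s.f.; 0.088 cm → 2 s.f.; 0.031996 K → 5 s.f.
The fewest is 2 significant figures, from 0.088 cm.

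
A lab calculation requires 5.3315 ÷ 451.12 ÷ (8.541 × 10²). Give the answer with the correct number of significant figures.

5.3315 ÷ 451.12 ÷ (8.541 × 10²) = 0.0000138372124868…
Multiplication/division keeps the fewest significant figures: 5.3315 → 5 s.f., 451.12 → 5 s.f., 8.541 × 10² → 4 s.f.; limit is 4.
Rounded to 4 significant figures: 1.384 × 10⁻⁵.

1.384 × 10⁻⁵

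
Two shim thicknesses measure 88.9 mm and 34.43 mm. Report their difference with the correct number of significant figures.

88.9 mm − 34.43 mm = 54.47 mm.
Addition/subtraction keeps the fewest decimal places: 88.9 → 1 decimal place, 34.43 → 2 decimal places; limit is 1.
Rounded to 1 decimal place: 54.5 mm.

54.5 mm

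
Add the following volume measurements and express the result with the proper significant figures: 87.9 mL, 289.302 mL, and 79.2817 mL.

456.5 mL

87.9 mL + 289.302 mL + 79.2817 mL = 456.4837 mL.
Addition/subtraction keeps the fewest decimal places: 87.9 → 1 decimal place, 289.302 → 3 decimal places, 79.2817 → 4 decimal places; limit is 1.
Rounded to 1 decimal place: 456.5 mL.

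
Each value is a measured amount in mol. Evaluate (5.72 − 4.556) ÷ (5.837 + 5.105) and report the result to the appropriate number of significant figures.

0.106

5.72 − 4.556 = 1.164, limited to 2 d.p. → 3 s.f.; 5.837 + 5.105 = 10.942, limited to 3 d.p. → 5 s.f.
Carrying full precision, 1.164 ÷ 10.942 = 0.106379089746…; keep min(3, 5) = 3 s.f.
Rounded to 3 significant figures: 0.106.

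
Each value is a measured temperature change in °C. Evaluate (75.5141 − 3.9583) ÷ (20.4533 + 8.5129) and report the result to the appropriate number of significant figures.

75.5141 − 3.9583 = 71.5558, limited to 4 d.p. → 6 s.f.; 20.4533 + 8.5129 = 28.9662, limited to 4 d.p. → 6 s.f.
Carrying full precision, 71.5558 ÷ 28.9662 = 2.47032058054…; keep min(6, 6) = 6 s.f.
Rounded to 6 significant figures: 2.47032.

2.47032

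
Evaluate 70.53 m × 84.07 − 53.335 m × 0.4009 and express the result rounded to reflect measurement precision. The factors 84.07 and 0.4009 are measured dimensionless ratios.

5908 m

70.53 × 84.07 = 5929.4571 → 5929 m (4 s.f., last digit at the 10^0 place).
53.335 × 0.4009 = 21.3820015 → 21.38 m (4 s.f., last digit at the 10^-2 place).
Difference: 5908.0750985 m; keep the coarser place, 10^0.
Result: 5908 m.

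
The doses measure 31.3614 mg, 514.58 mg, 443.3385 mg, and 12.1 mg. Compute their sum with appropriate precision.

1001.4 mg

31.3614 mg + 514.58 mg + 443.3385 mg + 12.1 mg = 1001.3799 mg.
Addition/subtraction keeps the fewest decimal places: 31.3614 → 4 decimal places, 514.58 → 2 decimal places, 443.3385 → 4 decimal places, 12.1 → 1 decimal place; limit is 1.
Rounded to 1 decimal place: 1001.4 mg.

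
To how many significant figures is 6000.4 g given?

6000.4: zeros between nonzero digits are significant.

5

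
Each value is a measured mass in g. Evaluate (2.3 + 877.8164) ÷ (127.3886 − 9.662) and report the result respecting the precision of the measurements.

7.476

2.3 + 877.8164 = 880.1164, limited to 1 d.p. → 4 s.f.; 127.3886 − 9.662 = 117.7266, limited to 3 d.p. → 6 s.f.
Carrying full precision, 880.1164 ÷ 117.7266 = 7.4759349204…; keep min(4, 6) = 4 s.f.
Rounded to 4 significant figures: 7.476.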